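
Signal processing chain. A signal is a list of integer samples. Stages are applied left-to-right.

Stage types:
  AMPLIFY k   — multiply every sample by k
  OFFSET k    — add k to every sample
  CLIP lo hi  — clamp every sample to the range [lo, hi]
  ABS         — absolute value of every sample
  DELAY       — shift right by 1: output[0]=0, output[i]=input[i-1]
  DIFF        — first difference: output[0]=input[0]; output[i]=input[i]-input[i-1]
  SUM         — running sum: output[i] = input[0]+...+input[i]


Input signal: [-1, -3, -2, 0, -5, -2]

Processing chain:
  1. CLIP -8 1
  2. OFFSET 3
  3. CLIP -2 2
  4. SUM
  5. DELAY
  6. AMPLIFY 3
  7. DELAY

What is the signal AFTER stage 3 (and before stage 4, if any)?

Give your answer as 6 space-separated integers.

Answer: 2 0 1 2 -2 1

Derivation:
Input: [-1, -3, -2, 0, -5, -2]
Stage 1 (CLIP -8 1): clip(-1,-8,1)=-1, clip(-3,-8,1)=-3, clip(-2,-8,1)=-2, clip(0,-8,1)=0, clip(-5,-8,1)=-5, clip(-2,-8,1)=-2 -> [-1, -3, -2, 0, -5, -2]
Stage 2 (OFFSET 3): -1+3=2, -3+3=0, -2+3=1, 0+3=3, -5+3=-2, -2+3=1 -> [2, 0, 1, 3, -2, 1]
Stage 3 (CLIP -2 2): clip(2,-2,2)=2, clip(0,-2,2)=0, clip(1,-2,2)=1, clip(3,-2,2)=2, clip(-2,-2,2)=-2, clip(1,-2,2)=1 -> [2, 0, 1, 2, -2, 1]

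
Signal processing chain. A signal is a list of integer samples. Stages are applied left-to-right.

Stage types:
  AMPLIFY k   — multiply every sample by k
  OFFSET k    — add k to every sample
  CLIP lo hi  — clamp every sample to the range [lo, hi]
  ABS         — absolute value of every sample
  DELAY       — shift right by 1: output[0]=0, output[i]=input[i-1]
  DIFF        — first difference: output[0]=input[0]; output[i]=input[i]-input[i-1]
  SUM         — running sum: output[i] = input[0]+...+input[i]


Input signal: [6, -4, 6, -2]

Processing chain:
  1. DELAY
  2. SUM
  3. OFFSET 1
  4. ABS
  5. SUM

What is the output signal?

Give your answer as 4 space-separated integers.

Answer: 1 8 11 20

Derivation:
Input: [6, -4, 6, -2]
Stage 1 (DELAY): [0, 6, -4, 6] = [0, 6, -4, 6] -> [0, 6, -4, 6]
Stage 2 (SUM): sum[0..0]=0, sum[0..1]=6, sum[0..2]=2, sum[0..3]=8 -> [0, 6, 2, 8]
Stage 3 (OFFSET 1): 0+1=1, 6+1=7, 2+1=3, 8+1=9 -> [1, 7, 3, 9]
Stage 4 (ABS): |1|=1, |7|=7, |3|=3, |9|=9 -> [1, 7, 3, 9]
Stage 5 (SUM): sum[0..0]=1, sum[0..1]=8, sum[0..2]=11, sum[0..3]=20 -> [1, 8, 11, 20]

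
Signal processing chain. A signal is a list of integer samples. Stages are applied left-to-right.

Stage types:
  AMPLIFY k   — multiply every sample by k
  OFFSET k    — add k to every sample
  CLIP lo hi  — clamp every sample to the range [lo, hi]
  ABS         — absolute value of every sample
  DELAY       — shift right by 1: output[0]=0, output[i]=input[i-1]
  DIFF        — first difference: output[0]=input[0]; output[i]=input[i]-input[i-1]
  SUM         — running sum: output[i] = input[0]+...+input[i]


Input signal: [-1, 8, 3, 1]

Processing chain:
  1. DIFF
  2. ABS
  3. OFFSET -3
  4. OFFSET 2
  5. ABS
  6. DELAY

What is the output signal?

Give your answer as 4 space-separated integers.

Answer: 0 0 8 4

Derivation:
Input: [-1, 8, 3, 1]
Stage 1 (DIFF): s[0]=-1, 8--1=9, 3-8=-5, 1-3=-2 -> [-1, 9, -5, -2]
Stage 2 (ABS): |-1|=1, |9|=9, |-5|=5, |-2|=2 -> [1, 9, 5, 2]
Stage 3 (OFFSET -3): 1+-3=-2, 9+-3=6, 5+-3=2, 2+-3=-1 -> [-2, 6, 2, -1]
Stage 4 (OFFSET 2): -2+2=0, 6+2=8, 2+2=4, -1+2=1 -> [0, 8, 4, 1]
Stage 5 (ABS): |0|=0, |8|=8, |4|=4, |1|=1 -> [0, 8, 4, 1]
Stage 6 (DELAY): [0, 0, 8, 4] = [0, 0, 8, 4] -> [0, 0, 8, 4]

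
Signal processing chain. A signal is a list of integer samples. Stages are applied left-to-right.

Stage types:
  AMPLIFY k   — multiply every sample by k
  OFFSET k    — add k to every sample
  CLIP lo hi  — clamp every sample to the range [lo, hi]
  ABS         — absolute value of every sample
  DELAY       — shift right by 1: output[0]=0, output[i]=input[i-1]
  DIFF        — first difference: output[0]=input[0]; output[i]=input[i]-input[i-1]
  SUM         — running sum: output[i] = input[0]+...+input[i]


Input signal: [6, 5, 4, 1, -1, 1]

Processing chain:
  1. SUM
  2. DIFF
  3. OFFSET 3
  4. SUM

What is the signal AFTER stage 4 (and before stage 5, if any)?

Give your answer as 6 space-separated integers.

Input: [6, 5, 4, 1, -1, 1]
Stage 1 (SUM): sum[0..0]=6, sum[0..1]=11, sum[0..2]=15, sum[0..3]=16, sum[0..4]=15, sum[0..5]=16 -> [6, 11, 15, 16, 15, 16]
Stage 2 (DIFF): s[0]=6, 11-6=5, 15-11=4, 16-15=1, 15-16=-1, 16-15=1 -> [6, 5, 4, 1, -1, 1]
Stage 3 (OFFSET 3): 6+3=9, 5+3=8, 4+3=7, 1+3=4, -1+3=2, 1+3=4 -> [9, 8, 7, 4, 2, 4]
Stage 4 (SUM): sum[0..0]=9, sum[0..1]=17, sum[0..2]=24, sum[0..3]=28, sum[0..4]=30, sum[0..5]=34 -> [9, 17, 24, 28, 30, 34]

Answer: 9 17 24 28 30 34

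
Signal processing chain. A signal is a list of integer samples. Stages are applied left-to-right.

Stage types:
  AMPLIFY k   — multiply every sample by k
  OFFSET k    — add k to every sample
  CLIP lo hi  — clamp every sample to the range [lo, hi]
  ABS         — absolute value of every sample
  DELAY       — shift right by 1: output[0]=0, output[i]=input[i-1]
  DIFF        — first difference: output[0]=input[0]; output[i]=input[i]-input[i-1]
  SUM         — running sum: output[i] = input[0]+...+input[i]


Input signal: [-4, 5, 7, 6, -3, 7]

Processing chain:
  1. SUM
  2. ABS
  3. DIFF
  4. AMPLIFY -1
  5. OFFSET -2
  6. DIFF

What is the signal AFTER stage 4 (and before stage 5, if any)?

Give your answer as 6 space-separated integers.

Input: [-4, 5, 7, 6, -3, 7]
Stage 1 (SUM): sum[0..0]=-4, sum[0..1]=1, sum[0..2]=8, sum[0..3]=14, sum[0..4]=11, sum[0..5]=18 -> [-4, 1, 8, 14, 11, 18]
Stage 2 (ABS): |-4|=4, |1|=1, |8|=8, |14|=14, |11|=11, |18|=18 -> [4, 1, 8, 14, 11, 18]
Stage 3 (DIFF): s[0]=4, 1-4=-3, 8-1=7, 14-8=6, 11-14=-3, 18-11=7 -> [4, -3, 7, 6, -3, 7]
Stage 4 (AMPLIFY -1): 4*-1=-4, -3*-1=3, 7*-1=-7, 6*-1=-6, -3*-1=3, 7*-1=-7 -> [-4, 3, -7, -6, 3, -7]

Answer: -4 3 -7 -6 3 -7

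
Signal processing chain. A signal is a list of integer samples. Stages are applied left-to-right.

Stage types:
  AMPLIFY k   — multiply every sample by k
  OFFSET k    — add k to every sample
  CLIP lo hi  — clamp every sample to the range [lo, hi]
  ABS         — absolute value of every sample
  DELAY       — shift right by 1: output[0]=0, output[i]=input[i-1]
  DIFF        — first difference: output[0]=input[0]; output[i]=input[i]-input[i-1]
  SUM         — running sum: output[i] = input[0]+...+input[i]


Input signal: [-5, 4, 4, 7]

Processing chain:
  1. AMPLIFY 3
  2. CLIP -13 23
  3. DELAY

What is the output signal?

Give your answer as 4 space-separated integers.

Answer: 0 -13 12 12

Derivation:
Input: [-5, 4, 4, 7]
Stage 1 (AMPLIFY 3): -5*3=-15, 4*3=12, 4*3=12, 7*3=21 -> [-15, 12, 12, 21]
Stage 2 (CLIP -13 23): clip(-15,-13,23)=-13, clip(12,-13,23)=12, clip(12,-13,23)=12, clip(21,-13,23)=21 -> [-13, 12, 12, 21]
Stage 3 (DELAY): [0, -13, 12, 12] = [0, -13, 12, 12] -> [0, -13, 12, 12]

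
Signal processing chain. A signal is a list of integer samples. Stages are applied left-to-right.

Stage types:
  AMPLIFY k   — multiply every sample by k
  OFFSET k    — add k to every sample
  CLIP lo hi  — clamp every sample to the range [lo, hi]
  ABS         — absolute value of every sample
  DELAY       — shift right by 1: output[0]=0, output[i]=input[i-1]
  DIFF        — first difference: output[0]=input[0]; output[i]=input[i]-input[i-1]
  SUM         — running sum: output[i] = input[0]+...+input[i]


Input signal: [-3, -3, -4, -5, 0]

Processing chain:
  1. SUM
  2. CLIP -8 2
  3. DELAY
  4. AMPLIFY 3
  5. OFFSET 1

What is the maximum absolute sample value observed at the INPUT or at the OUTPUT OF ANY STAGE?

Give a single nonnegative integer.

Answer: 24

Derivation:
Input: [-3, -3, -4, -5, 0] (max |s|=5)
Stage 1 (SUM): sum[0..0]=-3, sum[0..1]=-6, sum[0..2]=-10, sum[0..3]=-15, sum[0..4]=-15 -> [-3, -6, -10, -15, -15] (max |s|=15)
Stage 2 (CLIP -8 2): clip(-3,-8,2)=-3, clip(-6,-8,2)=-6, clip(-10,-8,2)=-8, clip(-15,-8,2)=-8, clip(-15,-8,2)=-8 -> [-3, -6, -8, -8, -8] (max |s|=8)
Stage 3 (DELAY): [0, -3, -6, -8, -8] = [0, -3, -6, -8, -8] -> [0, -3, -6, -8, -8] (max |s|=8)
Stage 4 (AMPLIFY 3): 0*3=0, -3*3=-9, -6*3=-18, -8*3=-24, -8*3=-24 -> [0, -9, -18, -24, -24] (max |s|=24)
Stage 5 (OFFSET 1): 0+1=1, -9+1=-8, -18+1=-17, -24+1=-23, -24+1=-23 -> [1, -8, -17, -23, -23] (max |s|=23)
Overall max amplitude: 24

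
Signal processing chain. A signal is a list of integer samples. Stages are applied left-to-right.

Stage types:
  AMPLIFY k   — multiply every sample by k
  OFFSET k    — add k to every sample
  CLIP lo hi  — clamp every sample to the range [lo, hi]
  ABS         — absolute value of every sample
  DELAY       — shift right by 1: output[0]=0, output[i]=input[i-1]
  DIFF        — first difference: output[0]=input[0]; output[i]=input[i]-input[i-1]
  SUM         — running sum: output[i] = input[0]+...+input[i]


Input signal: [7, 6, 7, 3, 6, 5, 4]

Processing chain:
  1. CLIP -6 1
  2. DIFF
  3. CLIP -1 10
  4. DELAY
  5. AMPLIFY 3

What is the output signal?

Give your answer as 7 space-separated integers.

Answer: 0 3 0 0 0 0 0

Derivation:
Input: [7, 6, 7, 3, 6, 5, 4]
Stage 1 (CLIP -6 1): clip(7,-6,1)=1, clip(6,-6,1)=1, clip(7,-6,1)=1, clip(3,-6,1)=1, clip(6,-6,1)=1, clip(5,-6,1)=1, clip(4,-6,1)=1 -> [1, 1, 1, 1, 1, 1, 1]
Stage 2 (DIFF): s[0]=1, 1-1=0, 1-1=0, 1-1=0, 1-1=0, 1-1=0, 1-1=0 -> [1, 0, 0, 0, 0, 0, 0]
Stage 3 (CLIP -1 10): clip(1,-1,10)=1, clip(0,-1,10)=0, clip(0,-1,10)=0, clip(0,-1,10)=0, clip(0,-1,10)=0, clip(0,-1,10)=0, clip(0,-1,10)=0 -> [1, 0, 0, 0, 0, 0, 0]
Stage 4 (DELAY): [0, 1, 0, 0, 0, 0, 0] = [0, 1, 0, 0, 0, 0, 0] -> [0, 1, 0, 0, 0, 0, 0]
Stage 5 (AMPLIFY 3): 0*3=0, 1*3=3, 0*3=0, 0*3=0, 0*3=0, 0*3=0, 0*3=0 -> [0, 3, 0, 0, 0, 0, 0]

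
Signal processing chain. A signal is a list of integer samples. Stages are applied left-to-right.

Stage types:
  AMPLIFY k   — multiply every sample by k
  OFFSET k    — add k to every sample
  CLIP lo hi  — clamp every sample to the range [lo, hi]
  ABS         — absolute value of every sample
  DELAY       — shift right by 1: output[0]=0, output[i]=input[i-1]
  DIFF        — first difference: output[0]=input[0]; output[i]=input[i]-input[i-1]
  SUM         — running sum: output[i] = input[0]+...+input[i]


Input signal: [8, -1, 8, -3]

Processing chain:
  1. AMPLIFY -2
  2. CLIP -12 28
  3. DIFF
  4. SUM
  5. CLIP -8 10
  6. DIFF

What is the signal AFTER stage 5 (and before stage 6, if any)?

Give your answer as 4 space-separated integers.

Answer: -8 2 -8 6

Derivation:
Input: [8, -1, 8, -3]
Stage 1 (AMPLIFY -2): 8*-2=-16, -1*-2=2, 8*-2=-16, -3*-2=6 -> [-16, 2, -16, 6]
Stage 2 (CLIP -12 28): clip(-16,-12,28)=-12, clip(2,-12,28)=2, clip(-16,-12,28)=-12, clip(6,-12,28)=6 -> [-12, 2, -12, 6]
Stage 3 (DIFF): s[0]=-12, 2--12=14, -12-2=-14, 6--12=18 -> [-12, 14, -14, 18]
Stage 4 (SUM): sum[0..0]=-12, sum[0..1]=2, sum[0..2]=-12, sum[0..3]=6 -> [-12, 2, -12, 6]
Stage 5 (CLIP -8 10): clip(-12,-8,10)=-8, clip(2,-8,10)=2, clip(-12,-8,10)=-8, clip(6,-8,10)=6 -> [-8, 2, -8, 6]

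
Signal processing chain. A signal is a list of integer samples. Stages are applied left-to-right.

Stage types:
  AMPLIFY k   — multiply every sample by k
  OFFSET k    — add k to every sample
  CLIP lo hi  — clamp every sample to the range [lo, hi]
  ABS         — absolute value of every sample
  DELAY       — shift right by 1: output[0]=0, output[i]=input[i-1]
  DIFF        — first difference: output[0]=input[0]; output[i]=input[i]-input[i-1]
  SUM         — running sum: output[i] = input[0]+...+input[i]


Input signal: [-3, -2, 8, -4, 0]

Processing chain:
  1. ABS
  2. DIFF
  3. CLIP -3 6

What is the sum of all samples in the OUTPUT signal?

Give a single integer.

Answer: 2

Derivation:
Input: [-3, -2, 8, -4, 0]
Stage 1 (ABS): |-3|=3, |-2|=2, |8|=8, |-4|=4, |0|=0 -> [3, 2, 8, 4, 0]
Stage 2 (DIFF): s[0]=3, 2-3=-1, 8-2=6, 4-8=-4, 0-4=-4 -> [3, -1, 6, -4, -4]
Stage 3 (CLIP -3 6): clip(3,-3,6)=3, clip(-1,-3,6)=-1, clip(6,-3,6)=6, clip(-4,-3,6)=-3, clip(-4,-3,6)=-3 -> [3, -1, 6, -3, -3]
Output sum: 2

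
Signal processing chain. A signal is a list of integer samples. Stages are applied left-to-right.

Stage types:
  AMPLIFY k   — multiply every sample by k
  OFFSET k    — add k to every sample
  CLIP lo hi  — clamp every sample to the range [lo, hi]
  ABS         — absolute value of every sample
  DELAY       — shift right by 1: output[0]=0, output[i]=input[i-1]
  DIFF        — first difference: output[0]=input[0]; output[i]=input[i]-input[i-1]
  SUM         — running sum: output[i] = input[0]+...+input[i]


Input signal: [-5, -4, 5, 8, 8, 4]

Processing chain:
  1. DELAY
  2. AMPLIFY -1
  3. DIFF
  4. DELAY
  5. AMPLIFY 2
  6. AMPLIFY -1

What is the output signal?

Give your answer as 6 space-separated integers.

Input: [-5, -4, 5, 8, 8, 4]
Stage 1 (DELAY): [0, -5, -4, 5, 8, 8] = [0, -5, -4, 5, 8, 8] -> [0, -5, -4, 5, 8, 8]
Stage 2 (AMPLIFY -1): 0*-1=0, -5*-1=5, -4*-1=4, 5*-1=-5, 8*-1=-8, 8*-1=-8 -> [0, 5, 4, -5, -8, -8]
Stage 3 (DIFF): s[0]=0, 5-0=5, 4-5=-1, -5-4=-9, -8--5=-3, -8--8=0 -> [0, 5, -1, -9, -3, 0]
Stage 4 (DELAY): [0, 0, 5, -1, -9, -3] = [0, 0, 5, -1, -9, -3] -> [0, 0, 5, -1, -9, -3]
Stage 5 (AMPLIFY 2): 0*2=0, 0*2=0, 5*2=10, -1*2=-2, -9*2=-18, -3*2=-6 -> [0, 0, 10, -2, -18, -6]
Stage 6 (AMPLIFY -1): 0*-1=0, 0*-1=0, 10*-1=-10, -2*-1=2, -18*-1=18, -6*-1=6 -> [0, 0, -10, 2, 18, 6]

Answer: 0 0 -10 2 18 6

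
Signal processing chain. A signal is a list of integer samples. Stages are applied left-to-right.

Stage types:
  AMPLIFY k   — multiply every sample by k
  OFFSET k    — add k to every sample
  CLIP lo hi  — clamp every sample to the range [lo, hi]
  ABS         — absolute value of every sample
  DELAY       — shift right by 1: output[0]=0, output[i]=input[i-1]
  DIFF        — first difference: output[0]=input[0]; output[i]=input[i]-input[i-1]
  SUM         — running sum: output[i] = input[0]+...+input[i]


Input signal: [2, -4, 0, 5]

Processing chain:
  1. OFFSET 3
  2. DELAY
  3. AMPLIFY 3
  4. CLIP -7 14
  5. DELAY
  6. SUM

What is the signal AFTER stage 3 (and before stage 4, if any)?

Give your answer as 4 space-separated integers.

Input: [2, -4, 0, 5]
Stage 1 (OFFSET 3): 2+3=5, -4+3=-1, 0+3=3, 5+3=8 -> [5, -1, 3, 8]
Stage 2 (DELAY): [0, 5, -1, 3] = [0, 5, -1, 3] -> [0, 5, -1, 3]
Stage 3 (AMPLIFY 3): 0*3=0, 5*3=15, -1*3=-3, 3*3=9 -> [0, 15, -3, 9]

Answer: 0 15 -3 9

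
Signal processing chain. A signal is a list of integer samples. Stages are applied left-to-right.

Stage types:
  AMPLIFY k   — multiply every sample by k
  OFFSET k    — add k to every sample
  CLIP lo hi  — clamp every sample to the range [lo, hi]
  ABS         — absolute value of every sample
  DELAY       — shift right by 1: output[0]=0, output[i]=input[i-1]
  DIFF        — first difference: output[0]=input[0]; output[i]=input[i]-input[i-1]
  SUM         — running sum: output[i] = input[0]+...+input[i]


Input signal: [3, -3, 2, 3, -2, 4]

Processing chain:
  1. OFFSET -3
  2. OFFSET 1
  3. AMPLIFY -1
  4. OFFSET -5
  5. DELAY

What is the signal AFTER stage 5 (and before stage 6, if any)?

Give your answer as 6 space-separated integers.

Input: [3, -3, 2, 3, -2, 4]
Stage 1 (OFFSET -3): 3+-3=0, -3+-3=-6, 2+-3=-1, 3+-3=0, -2+-3=-5, 4+-3=1 -> [0, -6, -1, 0, -5, 1]
Stage 2 (OFFSET 1): 0+1=1, -6+1=-5, -1+1=0, 0+1=1, -5+1=-4, 1+1=2 -> [1, -5, 0, 1, -4, 2]
Stage 3 (AMPLIFY -1): 1*-1=-1, -5*-1=5, 0*-1=0, 1*-1=-1, -4*-1=4, 2*-1=-2 -> [-1, 5, 0, -1, 4, -2]
Stage 4 (OFFSET -5): -1+-5=-6, 5+-5=0, 0+-5=-5, -1+-5=-6, 4+-5=-1, -2+-5=-7 -> [-6, 0, -5, -6, -1, -7]
Stage 5 (DELAY): [0, -6, 0, -5, -6, -1] = [0, -6, 0, -5, -6, -1] -> [0, -6, 0, -5, -6, -1]

Answer: 0 -6 0 -5 -6 -1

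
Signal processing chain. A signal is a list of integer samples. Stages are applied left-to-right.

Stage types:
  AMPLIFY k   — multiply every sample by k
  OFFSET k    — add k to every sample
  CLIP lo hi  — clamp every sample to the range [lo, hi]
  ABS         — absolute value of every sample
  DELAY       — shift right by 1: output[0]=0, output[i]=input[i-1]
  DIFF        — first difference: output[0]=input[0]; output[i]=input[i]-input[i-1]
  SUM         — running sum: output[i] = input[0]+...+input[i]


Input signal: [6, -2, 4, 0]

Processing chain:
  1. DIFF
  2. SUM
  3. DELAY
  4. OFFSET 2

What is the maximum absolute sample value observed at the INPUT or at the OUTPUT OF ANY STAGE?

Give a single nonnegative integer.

Input: [6, -2, 4, 0] (max |s|=6)
Stage 1 (DIFF): s[0]=6, -2-6=-8, 4--2=6, 0-4=-4 -> [6, -8, 6, -4] (max |s|=8)
Stage 2 (SUM): sum[0..0]=6, sum[0..1]=-2, sum[0..2]=4, sum[0..3]=0 -> [6, -2, 4, 0] (max |s|=6)
Stage 3 (DELAY): [0, 6, -2, 4] = [0, 6, -2, 4] -> [0, 6, -2, 4] (max |s|=6)
Stage 4 (OFFSET 2): 0+2=2, 6+2=8, -2+2=0, 4+2=6 -> [2, 8, 0, 6] (max |s|=8)
Overall max amplitude: 8

Answer: 8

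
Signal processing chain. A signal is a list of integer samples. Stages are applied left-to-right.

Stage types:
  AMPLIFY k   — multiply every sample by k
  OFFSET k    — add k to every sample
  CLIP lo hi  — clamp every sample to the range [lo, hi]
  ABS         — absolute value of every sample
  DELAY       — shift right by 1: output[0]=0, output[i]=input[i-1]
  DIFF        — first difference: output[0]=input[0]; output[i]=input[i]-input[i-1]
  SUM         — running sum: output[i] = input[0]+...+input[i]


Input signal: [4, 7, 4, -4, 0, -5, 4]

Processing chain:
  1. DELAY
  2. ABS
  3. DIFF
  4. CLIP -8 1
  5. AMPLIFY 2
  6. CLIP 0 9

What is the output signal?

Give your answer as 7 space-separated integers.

Answer: 0 2 2 0 0 0 2

Derivation:
Input: [4, 7, 4, -4, 0, -5, 4]
Stage 1 (DELAY): [0, 4, 7, 4, -4, 0, -5] = [0, 4, 7, 4, -4, 0, -5] -> [0, 4, 7, 4, -4, 0, -5]
Stage 2 (ABS): |0|=0, |4|=4, |7|=7, |4|=4, |-4|=4, |0|=0, |-5|=5 -> [0, 4, 7, 4, 4, 0, 5]
Stage 3 (DIFF): s[0]=0, 4-0=4, 7-4=3, 4-7=-3, 4-4=0, 0-4=-4, 5-0=5 -> [0, 4, 3, -3, 0, -4, 5]
Stage 4 (CLIP -8 1): clip(0,-8,1)=0, clip(4,-8,1)=1, clip(3,-8,1)=1, clip(-3,-8,1)=-3, clip(0,-8,1)=0, clip(-4,-8,1)=-4, clip(5,-8,1)=1 -> [0, 1, 1, -3, 0, -4, 1]
Stage 5 (AMPLIFY 2): 0*2=0, 1*2=2, 1*2=2, -3*2=-6, 0*2=0, -4*2=-8, 1*2=2 -> [0, 2, 2, -6, 0, -8, 2]
Stage 6 (CLIP 0 9): clip(0,0,9)=0, clip(2,0,9)=2, clip(2,0,9)=2, clip(-6,0,9)=0, clip(0,0,9)=0, clip(-8,0,9)=0, clip(2,0,9)=2 -> [0, 2, 2, 0, 0, 0, 2]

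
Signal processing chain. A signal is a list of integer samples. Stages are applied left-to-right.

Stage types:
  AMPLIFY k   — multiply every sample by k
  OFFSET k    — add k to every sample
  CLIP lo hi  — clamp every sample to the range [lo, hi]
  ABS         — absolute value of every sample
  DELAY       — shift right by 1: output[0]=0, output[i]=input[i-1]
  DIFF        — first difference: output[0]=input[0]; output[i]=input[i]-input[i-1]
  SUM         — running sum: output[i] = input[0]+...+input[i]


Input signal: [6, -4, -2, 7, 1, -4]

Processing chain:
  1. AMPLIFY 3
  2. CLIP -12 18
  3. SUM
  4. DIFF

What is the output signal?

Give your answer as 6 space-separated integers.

Answer: 18 -12 -6 18 3 -12

Derivation:
Input: [6, -4, -2, 7, 1, -4]
Stage 1 (AMPLIFY 3): 6*3=18, -4*3=-12, -2*3=-6, 7*3=21, 1*3=3, -4*3=-12 -> [18, -12, -6, 21, 3, -12]
Stage 2 (CLIP -12 18): clip(18,-12,18)=18, clip(-12,-12,18)=-12, clip(-6,-12,18)=-6, clip(21,-12,18)=18, clip(3,-12,18)=3, clip(-12,-12,18)=-12 -> [18, -12, -6, 18, 3, -12]
Stage 3 (SUM): sum[0..0]=18, sum[0..1]=6, sum[0..2]=0, sum[0..3]=18, sum[0..4]=21, sum[0..5]=9 -> [18, 6, 0, 18, 21, 9]
Stage 4 (DIFF): s[0]=18, 6-18=-12, 0-6=-6, 18-0=18, 21-18=3, 9-21=-12 -> [18, -12, -6, 18, 3, -12]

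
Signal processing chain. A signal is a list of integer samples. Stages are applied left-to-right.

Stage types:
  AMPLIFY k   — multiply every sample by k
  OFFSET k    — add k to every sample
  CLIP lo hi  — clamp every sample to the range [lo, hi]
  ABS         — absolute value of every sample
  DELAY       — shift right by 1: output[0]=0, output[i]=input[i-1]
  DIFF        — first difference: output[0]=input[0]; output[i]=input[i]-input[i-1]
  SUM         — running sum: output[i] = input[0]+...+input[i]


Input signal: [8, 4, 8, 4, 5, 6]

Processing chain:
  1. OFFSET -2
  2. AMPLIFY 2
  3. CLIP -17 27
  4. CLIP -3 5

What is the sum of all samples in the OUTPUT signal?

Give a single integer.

Answer: 28

Derivation:
Input: [8, 4, 8, 4, 5, 6]
Stage 1 (OFFSET -2): 8+-2=6, 4+-2=2, 8+-2=6, 4+-2=2, 5+-2=3, 6+-2=4 -> [6, 2, 6, 2, 3, 4]
Stage 2 (AMPLIFY 2): 6*2=12, 2*2=4, 6*2=12, 2*2=4, 3*2=6, 4*2=8 -> [12, 4, 12, 4, 6, 8]
Stage 3 (CLIP -17 27): clip(12,-17,27)=12, clip(4,-17,27)=4, clip(12,-17,27)=12, clip(4,-17,27)=4, clip(6,-17,27)=6, clip(8,-17,27)=8 -> [12, 4, 12, 4, 6, 8]
Stage 4 (CLIP -3 5): clip(12,-3,5)=5, clip(4,-3,5)=4, clip(12,-3,5)=5, clip(4,-3,5)=4, clip(6,-3,5)=5, clip(8,-3,5)=5 -> [5, 4, 5, 4, 5, 5]
Output sum: 28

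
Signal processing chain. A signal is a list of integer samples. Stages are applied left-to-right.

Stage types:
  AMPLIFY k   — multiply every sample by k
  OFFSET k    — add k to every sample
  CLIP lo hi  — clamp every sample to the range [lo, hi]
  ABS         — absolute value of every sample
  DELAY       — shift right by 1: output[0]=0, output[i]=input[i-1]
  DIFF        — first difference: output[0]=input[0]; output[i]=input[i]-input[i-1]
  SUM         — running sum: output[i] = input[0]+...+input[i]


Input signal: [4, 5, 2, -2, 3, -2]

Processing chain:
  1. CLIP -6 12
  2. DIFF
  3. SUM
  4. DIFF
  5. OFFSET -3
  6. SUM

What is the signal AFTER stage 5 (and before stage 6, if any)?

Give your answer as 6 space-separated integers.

Answer: 1 -2 -6 -7 2 -8

Derivation:
Input: [4, 5, 2, -2, 3, -2]
Stage 1 (CLIP -6 12): clip(4,-6,12)=4, clip(5,-6,12)=5, clip(2,-6,12)=2, clip(-2,-6,12)=-2, clip(3,-6,12)=3, clip(-2,-6,12)=-2 -> [4, 5, 2, -2, 3, -2]
Stage 2 (DIFF): s[0]=4, 5-4=1, 2-5=-3, -2-2=-4, 3--2=5, -2-3=-5 -> [4, 1, -3, -4, 5, -5]
Stage 3 (SUM): sum[0..0]=4, sum[0..1]=5, sum[0..2]=2, sum[0..3]=-2, sum[0..4]=3, sum[0..5]=-2 -> [4, 5, 2, -2, 3, -2]
Stage 4 (DIFF): s[0]=4, 5-4=1, 2-5=-3, -2-2=-4, 3--2=5, -2-3=-5 -> [4, 1, -3, -4, 5, -5]
Stage 5 (OFFSET -3): 4+-3=1, 1+-3=-2, -3+-3=-6, -4+-3=-7, 5+-3=2, -5+-3=-8 -> [1, -2, -6, -7, 2, -8]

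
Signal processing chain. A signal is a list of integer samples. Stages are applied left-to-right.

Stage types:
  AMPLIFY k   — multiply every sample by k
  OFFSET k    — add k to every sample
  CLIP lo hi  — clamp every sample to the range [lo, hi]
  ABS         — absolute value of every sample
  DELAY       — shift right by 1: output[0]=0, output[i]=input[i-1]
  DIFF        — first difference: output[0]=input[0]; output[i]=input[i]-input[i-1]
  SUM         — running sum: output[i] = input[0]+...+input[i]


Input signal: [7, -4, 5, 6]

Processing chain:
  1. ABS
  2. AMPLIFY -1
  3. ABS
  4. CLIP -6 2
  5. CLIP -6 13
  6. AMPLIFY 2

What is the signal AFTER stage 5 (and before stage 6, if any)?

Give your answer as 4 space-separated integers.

Answer: 2 2 2 2

Derivation:
Input: [7, -4, 5, 6]
Stage 1 (ABS): |7|=7, |-4|=4, |5|=5, |6|=6 -> [7, 4, 5, 6]
Stage 2 (AMPLIFY -1): 7*-1=-7, 4*-1=-4, 5*-1=-5, 6*-1=-6 -> [-7, -4, -5, -6]
Stage 3 (ABS): |-7|=7, |-4|=4, |-5|=5, |-6|=6 -> [7, 4, 5, 6]
Stage 4 (CLIP -6 2): clip(7,-6,2)=2, clip(4,-6,2)=2, clip(5,-6,2)=2, clip(6,-6,2)=2 -> [2, 2, 2, 2]
Stage 5 (CLIP -6 13): clip(2,-6,13)=2, clip(2,-6,13)=2, clip(2,-6,13)=2, clip(2,-6,13)=2 -> [2, 2, 2, 2]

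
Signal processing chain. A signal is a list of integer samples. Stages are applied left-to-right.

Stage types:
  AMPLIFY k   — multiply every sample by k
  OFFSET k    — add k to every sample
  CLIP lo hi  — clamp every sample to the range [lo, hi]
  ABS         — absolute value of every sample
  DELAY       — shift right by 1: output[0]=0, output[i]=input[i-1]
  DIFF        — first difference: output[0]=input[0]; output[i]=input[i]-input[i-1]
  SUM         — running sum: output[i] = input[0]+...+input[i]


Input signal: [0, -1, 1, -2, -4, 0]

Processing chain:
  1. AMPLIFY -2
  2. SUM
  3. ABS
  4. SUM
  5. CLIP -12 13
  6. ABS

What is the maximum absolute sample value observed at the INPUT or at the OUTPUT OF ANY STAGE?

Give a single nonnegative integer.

Input: [0, -1, 1, -2, -4, 0] (max |s|=4)
Stage 1 (AMPLIFY -2): 0*-2=0, -1*-2=2, 1*-2=-2, -2*-2=4, -4*-2=8, 0*-2=0 -> [0, 2, -2, 4, 8, 0] (max |s|=8)
Stage 2 (SUM): sum[0..0]=0, sum[0..1]=2, sum[0..2]=0, sum[0..3]=4, sum[0..4]=12, sum[0..5]=12 -> [0, 2, 0, 4, 12, 12] (max |s|=12)
Stage 3 (ABS): |0|=0, |2|=2, |0|=0, |4|=4, |12|=12, |12|=12 -> [0, 2, 0, 4, 12, 12] (max |s|=12)
Stage 4 (SUM): sum[0..0]=0, sum[0..1]=2, sum[0..2]=2, sum[0..3]=6, sum[0..4]=18, sum[0..5]=30 -> [0, 2, 2, 6, 18, 30] (max |s|=30)
Stage 5 (CLIP -12 13): clip(0,-12,13)=0, clip(2,-12,13)=2, clip(2,-12,13)=2, clip(6,-12,13)=6, clip(18,-12,13)=13, clip(30,-12,13)=13 -> [0, 2, 2, 6, 13, 13] (max |s|=13)
Stage 6 (ABS): |0|=0, |2|=2, |2|=2, |6|=6, |13|=13, |13|=13 -> [0, 2, 2, 6, 13, 13] (max |s|=13)
Overall max amplitude: 30

Answer: 30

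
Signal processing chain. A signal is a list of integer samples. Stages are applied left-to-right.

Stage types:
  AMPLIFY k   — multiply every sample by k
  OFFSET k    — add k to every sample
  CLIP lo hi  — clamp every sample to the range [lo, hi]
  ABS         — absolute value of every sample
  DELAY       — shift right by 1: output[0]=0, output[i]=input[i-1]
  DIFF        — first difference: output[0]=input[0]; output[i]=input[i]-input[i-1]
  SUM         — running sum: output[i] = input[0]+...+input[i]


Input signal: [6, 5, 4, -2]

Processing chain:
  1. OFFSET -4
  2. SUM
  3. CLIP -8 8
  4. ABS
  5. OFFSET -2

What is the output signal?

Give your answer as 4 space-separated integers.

Answer: 0 1 1 1

Derivation:
Input: [6, 5, 4, -2]
Stage 1 (OFFSET -4): 6+-4=2, 5+-4=1, 4+-4=0, -2+-4=-6 -> [2, 1, 0, -6]
Stage 2 (SUM): sum[0..0]=2, sum[0..1]=3, sum[0..2]=3, sum[0..3]=-3 -> [2, 3, 3, -3]
Stage 3 (CLIP -8 8): clip(2,-8,8)=2, clip(3,-8,8)=3, clip(3,-8,8)=3, clip(-3,-8,8)=-3 -> [2, 3, 3, -3]
Stage 4 (ABS): |2|=2, |3|=3, |3|=3, |-3|=3 -> [2, 3, 3, 3]
Stage 5 (OFFSET -2): 2+-2=0, 3+-2=1, 3+-2=1, 3+-2=1 -> [0, 1, 1, 1]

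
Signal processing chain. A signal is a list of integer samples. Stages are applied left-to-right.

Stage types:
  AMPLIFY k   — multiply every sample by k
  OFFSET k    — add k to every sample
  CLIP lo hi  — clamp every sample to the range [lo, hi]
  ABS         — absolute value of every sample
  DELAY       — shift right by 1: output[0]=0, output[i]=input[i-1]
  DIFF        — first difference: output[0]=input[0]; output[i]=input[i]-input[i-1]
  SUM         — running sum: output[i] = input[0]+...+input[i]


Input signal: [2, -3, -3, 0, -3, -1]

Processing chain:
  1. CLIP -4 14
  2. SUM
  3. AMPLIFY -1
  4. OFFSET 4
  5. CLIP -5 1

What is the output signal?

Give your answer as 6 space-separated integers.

Answer: 1 1 1 1 1 1

Derivation:
Input: [2, -3, -3, 0, -3, -1]
Stage 1 (CLIP -4 14): clip(2,-4,14)=2, clip(-3,-4,14)=-3, clip(-3,-4,14)=-3, clip(0,-4,14)=0, clip(-3,-4,14)=-3, clip(-1,-4,14)=-1 -> [2, -3, -3, 0, -3, -1]
Stage 2 (SUM): sum[0..0]=2, sum[0..1]=-1, sum[0..2]=-4, sum[0..3]=-4, sum[0..4]=-7, sum[0..5]=-8 -> [2, -1, -4, -4, -7, -8]
Stage 3 (AMPLIFY -1): 2*-1=-2, -1*-1=1, -4*-1=4, -4*-1=4, -7*-1=7, -8*-1=8 -> [-2, 1, 4, 4, 7, 8]
Stage 4 (OFFSET 4): -2+4=2, 1+4=5, 4+4=8, 4+4=8, 7+4=11, 8+4=12 -> [2, 5, 8, 8, 11, 12]
Stage 5 (CLIP -5 1): clip(2,-5,1)=1, clip(5,-5,1)=1, clip(8,-5,1)=1, clip(8,-5,1)=1, clip(11,-5,1)=1, clip(12,-5,1)=1 -> [1, 1, 1, 1, 1, 1]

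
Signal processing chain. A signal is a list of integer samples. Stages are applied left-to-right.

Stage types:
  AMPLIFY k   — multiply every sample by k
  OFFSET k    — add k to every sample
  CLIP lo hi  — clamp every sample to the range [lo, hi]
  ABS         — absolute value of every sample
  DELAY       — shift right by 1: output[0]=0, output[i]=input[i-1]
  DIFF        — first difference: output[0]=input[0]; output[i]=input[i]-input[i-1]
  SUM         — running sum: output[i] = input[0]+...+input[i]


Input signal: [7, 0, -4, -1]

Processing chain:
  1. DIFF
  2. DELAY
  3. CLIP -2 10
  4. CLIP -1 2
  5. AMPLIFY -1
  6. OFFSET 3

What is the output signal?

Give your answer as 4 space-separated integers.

Answer: 3 1 4 4

Derivation:
Input: [7, 0, -4, -1]
Stage 1 (DIFF): s[0]=7, 0-7=-7, -4-0=-4, -1--4=3 -> [7, -7, -4, 3]
Stage 2 (DELAY): [0, 7, -7, -4] = [0, 7, -7, -4] -> [0, 7, -7, -4]
Stage 3 (CLIP -2 10): clip(0,-2,10)=0, clip(7,-2,10)=7, clip(-7,-2,10)=-2, clip(-4,-2,10)=-2 -> [0, 7, -2, -2]
Stage 4 (CLIP -1 2): clip(0,-1,2)=0, clip(7,-1,2)=2, clip(-2,-1,2)=-1, clip(-2,-1,2)=-1 -> [0, 2, -1, -1]
Stage 5 (AMPLIFY -1): 0*-1=0, 2*-1=-2, -1*-1=1, -1*-1=1 -> [0, -2, 1, 1]
Stage 6 (OFFSET 3): 0+3=3, -2+3=1, 1+3=4, 1+3=4 -> [3, 1, 4, 4]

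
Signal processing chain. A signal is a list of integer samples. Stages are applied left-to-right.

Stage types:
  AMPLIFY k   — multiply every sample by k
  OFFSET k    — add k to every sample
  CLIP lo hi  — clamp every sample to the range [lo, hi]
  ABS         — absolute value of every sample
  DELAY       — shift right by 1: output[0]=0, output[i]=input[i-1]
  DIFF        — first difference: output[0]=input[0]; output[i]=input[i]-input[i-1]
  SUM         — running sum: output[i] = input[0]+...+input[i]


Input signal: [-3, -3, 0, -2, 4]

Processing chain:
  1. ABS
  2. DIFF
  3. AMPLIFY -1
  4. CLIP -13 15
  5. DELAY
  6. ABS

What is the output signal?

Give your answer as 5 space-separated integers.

Answer: 0 3 0 3 2

Derivation:
Input: [-3, -3, 0, -2, 4]
Stage 1 (ABS): |-3|=3, |-3|=3, |0|=0, |-2|=2, |4|=4 -> [3, 3, 0, 2, 4]
Stage 2 (DIFF): s[0]=3, 3-3=0, 0-3=-3, 2-0=2, 4-2=2 -> [3, 0, -3, 2, 2]
Stage 3 (AMPLIFY -1): 3*-1=-3, 0*-1=0, -3*-1=3, 2*-1=-2, 2*-1=-2 -> [-3, 0, 3, -2, -2]
Stage 4 (CLIP -13 15): clip(-3,-13,15)=-3, clip(0,-13,15)=0, clip(3,-13,15)=3, clip(-2,-13,15)=-2, clip(-2,-13,15)=-2 -> [-3, 0, 3, -2, -2]
Stage 5 (DELAY): [0, -3, 0, 3, -2] = [0, -3, 0, 3, -2] -> [0, -3, 0, 3, -2]
Stage 6 (ABS): |0|=0, |-3|=3, |0|=0, |3|=3, |-2|=2 -> [0, 3, 0, 3, 2]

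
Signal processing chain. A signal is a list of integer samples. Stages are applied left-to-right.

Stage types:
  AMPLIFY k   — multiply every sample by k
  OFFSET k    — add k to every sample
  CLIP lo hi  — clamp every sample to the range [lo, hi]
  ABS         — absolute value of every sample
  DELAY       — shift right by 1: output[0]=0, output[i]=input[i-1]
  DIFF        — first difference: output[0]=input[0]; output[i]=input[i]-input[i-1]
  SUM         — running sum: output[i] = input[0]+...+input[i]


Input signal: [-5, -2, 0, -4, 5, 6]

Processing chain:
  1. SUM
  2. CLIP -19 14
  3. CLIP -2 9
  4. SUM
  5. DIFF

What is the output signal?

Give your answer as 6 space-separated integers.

Answer: -2 -2 -2 -2 -2 0

Derivation:
Input: [-5, -2, 0, -4, 5, 6]
Stage 1 (SUM): sum[0..0]=-5, sum[0..1]=-7, sum[0..2]=-7, sum[0..3]=-11, sum[0..4]=-6, sum[0..5]=0 -> [-5, -7, -7, -11, -6, 0]
Stage 2 (CLIP -19 14): clip(-5,-19,14)=-5, clip(-7,-19,14)=-7, clip(-7,-19,14)=-7, clip(-11,-19,14)=-11, clip(-6,-19,14)=-6, clip(0,-19,14)=0 -> [-5, -7, -7, -11, -6, 0]
Stage 3 (CLIP -2 9): clip(-5,-2,9)=-2, clip(-7,-2,9)=-2, clip(-7,-2,9)=-2, clip(-11,-2,9)=-2, clip(-6,-2,9)=-2, clip(0,-2,9)=0 -> [-2, -2, -2, -2, -2, 0]
Stage 4 (SUM): sum[0..0]=-2, sum[0..1]=-4, sum[0..2]=-6, sum[0..3]=-8, sum[0..4]=-10, sum[0..5]=-10 -> [-2, -4, -6, -8, -10, -10]
Stage 5 (DIFF): s[0]=-2, -4--2=-2, -6--4=-2, -8--6=-2, -10--8=-2, -10--10=0 -> [-2, -2, -2, -2, -2, 0]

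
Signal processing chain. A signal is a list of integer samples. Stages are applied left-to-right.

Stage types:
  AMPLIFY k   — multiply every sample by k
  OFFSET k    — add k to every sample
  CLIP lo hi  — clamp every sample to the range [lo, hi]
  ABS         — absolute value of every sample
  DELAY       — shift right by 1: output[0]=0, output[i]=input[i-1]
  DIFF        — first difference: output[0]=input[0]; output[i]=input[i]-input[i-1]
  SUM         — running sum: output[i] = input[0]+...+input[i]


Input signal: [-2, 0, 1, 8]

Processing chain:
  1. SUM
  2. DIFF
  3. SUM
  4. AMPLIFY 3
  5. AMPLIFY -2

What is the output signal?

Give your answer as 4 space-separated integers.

Input: [-2, 0, 1, 8]
Stage 1 (SUM): sum[0..0]=-2, sum[0..1]=-2, sum[0..2]=-1, sum[0..3]=7 -> [-2, -2, -1, 7]
Stage 2 (DIFF): s[0]=-2, -2--2=0, -1--2=1, 7--1=8 -> [-2, 0, 1, 8]
Stage 3 (SUM): sum[0..0]=-2, sum[0..1]=-2, sum[0..2]=-1, sum[0..3]=7 -> [-2, -2, -1, 7]
Stage 4 (AMPLIFY 3): -2*3=-6, -2*3=-6, -1*3=-3, 7*3=21 -> [-6, -6, -3, 21]
Stage 5 (AMPLIFY -2): -6*-2=12, -6*-2=12, -3*-2=6, 21*-2=-42 -> [12, 12, 6, -42]

Answer: 12 12 6 -42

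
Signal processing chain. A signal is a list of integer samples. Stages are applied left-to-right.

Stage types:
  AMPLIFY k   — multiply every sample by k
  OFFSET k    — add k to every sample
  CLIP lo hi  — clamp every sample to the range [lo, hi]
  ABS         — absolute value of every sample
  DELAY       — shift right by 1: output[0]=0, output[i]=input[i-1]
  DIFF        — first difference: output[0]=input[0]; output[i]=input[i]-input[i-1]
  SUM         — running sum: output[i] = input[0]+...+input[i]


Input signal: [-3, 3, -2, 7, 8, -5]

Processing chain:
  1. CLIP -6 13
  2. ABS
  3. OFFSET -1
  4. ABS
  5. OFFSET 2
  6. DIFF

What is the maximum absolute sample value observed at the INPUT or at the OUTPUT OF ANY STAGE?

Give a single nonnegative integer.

Input: [-3, 3, -2, 7, 8, -5] (max |s|=8)
Stage 1 (CLIP -6 13): clip(-3,-6,13)=-3, clip(3,-6,13)=3, clip(-2,-6,13)=-2, clip(7,-6,13)=7, clip(8,-6,13)=8, clip(-5,-6,13)=-5 -> [-3, 3, -2, 7, 8, -5] (max |s|=8)
Stage 2 (ABS): |-3|=3, |3|=3, |-2|=2, |7|=7, |8|=8, |-5|=5 -> [3, 3, 2, 7, 8, 5] (max |s|=8)
Stage 3 (OFFSET -1): 3+-1=2, 3+-1=2, 2+-1=1, 7+-1=6, 8+-1=7, 5+-1=4 -> [2, 2, 1, 6, 7, 4] (max |s|=7)
Stage 4 (ABS): |2|=2, |2|=2, |1|=1, |6|=6, |7|=7, |4|=4 -> [2, 2, 1, 6, 7, 4] (max |s|=7)
Stage 5 (OFFSET 2): 2+2=4, 2+2=4, 1+2=3, 6+2=8, 7+2=9, 4+2=6 -> [4, 4, 3, 8, 9, 6] (max |s|=9)
Stage 6 (DIFF): s[0]=4, 4-4=0, 3-4=-1, 8-3=5, 9-8=1, 6-9=-3 -> [4, 0, -1, 5, 1, -3] (max |s|=5)
Overall max amplitude: 9

Answer: 9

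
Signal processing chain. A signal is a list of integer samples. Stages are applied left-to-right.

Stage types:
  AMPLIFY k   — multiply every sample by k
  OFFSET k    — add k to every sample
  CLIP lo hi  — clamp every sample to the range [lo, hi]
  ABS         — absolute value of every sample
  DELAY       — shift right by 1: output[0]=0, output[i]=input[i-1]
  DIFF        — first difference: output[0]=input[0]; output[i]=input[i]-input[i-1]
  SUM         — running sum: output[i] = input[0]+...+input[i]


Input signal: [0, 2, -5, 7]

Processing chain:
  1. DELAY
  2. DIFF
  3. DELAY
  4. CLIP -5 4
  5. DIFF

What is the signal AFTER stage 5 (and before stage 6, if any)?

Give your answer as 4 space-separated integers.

Answer: 0 0 0 2

Derivation:
Input: [0, 2, -5, 7]
Stage 1 (DELAY): [0, 0, 2, -5] = [0, 0, 2, -5] -> [0, 0, 2, -5]
Stage 2 (DIFF): s[0]=0, 0-0=0, 2-0=2, -5-2=-7 -> [0, 0, 2, -7]
Stage 3 (DELAY): [0, 0, 0, 2] = [0, 0, 0, 2] -> [0, 0, 0, 2]
Stage 4 (CLIP -5 4): clip(0,-5,4)=0, clip(0,-5,4)=0, clip(0,-5,4)=0, clip(2,-5,4)=2 -> [0, 0, 0, 2]
Stage 5 (DIFF): s[0]=0, 0-0=0, 0-0=0, 2-0=2 -> [0, 0, 0, 2]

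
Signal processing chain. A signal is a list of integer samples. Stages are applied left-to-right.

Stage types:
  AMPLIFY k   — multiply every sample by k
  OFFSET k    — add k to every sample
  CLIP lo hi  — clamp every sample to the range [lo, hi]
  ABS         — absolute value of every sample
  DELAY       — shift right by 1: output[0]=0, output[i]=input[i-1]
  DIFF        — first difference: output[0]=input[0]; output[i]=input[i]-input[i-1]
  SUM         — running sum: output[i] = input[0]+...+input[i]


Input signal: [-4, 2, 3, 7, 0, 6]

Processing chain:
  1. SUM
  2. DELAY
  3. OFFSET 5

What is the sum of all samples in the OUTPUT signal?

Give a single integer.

Answer: 41

Derivation:
Input: [-4, 2, 3, 7, 0, 6]
Stage 1 (SUM): sum[0..0]=-4, sum[0..1]=-2, sum[0..2]=1, sum[0..3]=8, sum[0..4]=8, sum[0..5]=14 -> [-4, -2, 1, 8, 8, 14]
Stage 2 (DELAY): [0, -4, -2, 1, 8, 8] = [0, -4, -2, 1, 8, 8] -> [0, -4, -2, 1, 8, 8]
Stage 3 (OFFSET 5): 0+5=5, -4+5=1, -2+5=3, 1+5=6, 8+5=13, 8+5=13 -> [5, 1, 3, 6, 13, 13]
Output sum: 41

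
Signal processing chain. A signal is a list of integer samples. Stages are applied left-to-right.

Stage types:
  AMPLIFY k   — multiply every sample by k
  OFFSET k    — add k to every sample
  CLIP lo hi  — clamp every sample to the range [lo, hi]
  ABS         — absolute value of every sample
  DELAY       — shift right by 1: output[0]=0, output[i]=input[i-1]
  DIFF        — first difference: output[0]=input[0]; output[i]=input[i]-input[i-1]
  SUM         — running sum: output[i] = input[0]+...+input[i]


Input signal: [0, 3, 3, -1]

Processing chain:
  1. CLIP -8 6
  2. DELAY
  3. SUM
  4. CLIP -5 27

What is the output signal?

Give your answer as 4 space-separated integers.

Answer: 0 0 3 6

Derivation:
Input: [0, 3, 3, -1]
Stage 1 (CLIP -8 6): clip(0,-8,6)=0, clip(3,-8,6)=3, clip(3,-8,6)=3, clip(-1,-8,6)=-1 -> [0, 3, 3, -1]
Stage 2 (DELAY): [0, 0, 3, 3] = [0, 0, 3, 3] -> [0, 0, 3, 3]
Stage 3 (SUM): sum[0..0]=0, sum[0..1]=0, sum[0..2]=3, sum[0..3]=6 -> [0, 0, 3, 6]
Stage 4 (CLIP -5 27): clip(0,-5,27)=0, clip(0,-5,27)=0, clip(3,-5,27)=3, clip(6,-5,27)=6 -> [0, 0, 3, 6]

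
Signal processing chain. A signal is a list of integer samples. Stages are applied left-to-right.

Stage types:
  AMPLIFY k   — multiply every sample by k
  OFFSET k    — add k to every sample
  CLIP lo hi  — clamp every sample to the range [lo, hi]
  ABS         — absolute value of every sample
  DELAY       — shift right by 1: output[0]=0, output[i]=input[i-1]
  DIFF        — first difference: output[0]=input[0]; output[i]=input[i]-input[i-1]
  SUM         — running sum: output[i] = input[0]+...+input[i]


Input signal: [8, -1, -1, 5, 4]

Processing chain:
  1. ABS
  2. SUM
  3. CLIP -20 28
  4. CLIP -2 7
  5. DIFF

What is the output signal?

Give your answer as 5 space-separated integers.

Answer: 7 0 0 0 0

Derivation:
Input: [8, -1, -1, 5, 4]
Stage 1 (ABS): |8|=8, |-1|=1, |-1|=1, |5|=5, |4|=4 -> [8, 1, 1, 5, 4]
Stage 2 (SUM): sum[0..0]=8, sum[0..1]=9, sum[0..2]=10, sum[0..3]=15, sum[0..4]=19 -> [8, 9, 10, 15, 19]
Stage 3 (CLIP -20 28): clip(8,-20,28)=8, clip(9,-20,28)=9, clip(10,-20,28)=10, clip(15,-20,28)=15, clip(19,-20,28)=19 -> [8, 9, 10, 15, 19]
Stage 4 (CLIP -2 7): clip(8,-2,7)=7, clip(9,-2,7)=7, clip(10,-2,7)=7, clip(15,-2,7)=7, clip(19,-2,7)=7 -> [7, 7, 7, 7, 7]
Stage 5 (DIFF): s[0]=7, 7-7=0, 7-7=0, 7-7=0, 7-7=0 -> [7, 0, 0, 0, 0]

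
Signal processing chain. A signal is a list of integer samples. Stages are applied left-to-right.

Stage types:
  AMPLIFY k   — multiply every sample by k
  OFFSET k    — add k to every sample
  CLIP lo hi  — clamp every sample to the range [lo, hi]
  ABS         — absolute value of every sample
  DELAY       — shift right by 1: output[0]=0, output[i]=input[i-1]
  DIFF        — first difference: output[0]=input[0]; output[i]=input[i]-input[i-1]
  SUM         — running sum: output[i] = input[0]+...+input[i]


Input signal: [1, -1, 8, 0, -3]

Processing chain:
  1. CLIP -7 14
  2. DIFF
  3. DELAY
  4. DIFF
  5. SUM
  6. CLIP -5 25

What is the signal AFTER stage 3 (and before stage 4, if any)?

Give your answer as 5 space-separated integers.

Input: [1, -1, 8, 0, -3]
Stage 1 (CLIP -7 14): clip(1,-7,14)=1, clip(-1,-7,14)=-1, clip(8,-7,14)=8, clip(0,-7,14)=0, clip(-3,-7,14)=-3 -> [1, -1, 8, 0, -3]
Stage 2 (DIFF): s[0]=1, -1-1=-2, 8--1=9, 0-8=-8, -3-0=-3 -> [1, -2, 9, -8, -3]
Stage 3 (DELAY): [0, 1, -2, 9, -8] = [0, 1, -2, 9, -8] -> [0, 1, -2, 9, -8]

Answer: 0 1 -2 9 -8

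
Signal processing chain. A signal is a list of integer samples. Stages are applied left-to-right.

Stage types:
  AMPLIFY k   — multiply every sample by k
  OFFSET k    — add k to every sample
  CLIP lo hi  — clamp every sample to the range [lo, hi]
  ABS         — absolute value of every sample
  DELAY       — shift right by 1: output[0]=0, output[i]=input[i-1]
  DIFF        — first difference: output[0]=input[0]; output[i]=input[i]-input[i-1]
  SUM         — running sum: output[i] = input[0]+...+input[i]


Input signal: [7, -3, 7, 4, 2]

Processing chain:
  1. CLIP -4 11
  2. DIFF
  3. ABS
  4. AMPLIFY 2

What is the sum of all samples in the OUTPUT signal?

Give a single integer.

Input: [7, -3, 7, 4, 2]
Stage 1 (CLIP -4 11): clip(7,-4,11)=7, clip(-3,-4,11)=-3, clip(7,-4,11)=7, clip(4,-4,11)=4, clip(2,-4,11)=2 -> [7, -3, 7, 4, 2]
Stage 2 (DIFF): s[0]=7, -3-7=-10, 7--3=10, 4-7=-3, 2-4=-2 -> [7, -10, 10, -3, -2]
Stage 3 (ABS): |7|=7, |-10|=10, |10|=10, |-3|=3, |-2|=2 -> [7, 10, 10, 3, 2]
Stage 4 (AMPLIFY 2): 7*2=14, 10*2=20, 10*2=20, 3*2=6, 2*2=4 -> [14, 20, 20, 6, 4]
Output sum: 64

Answer: 64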